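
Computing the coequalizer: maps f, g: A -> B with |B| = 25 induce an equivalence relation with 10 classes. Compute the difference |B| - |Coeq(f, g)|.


The coequalizer Coeq(f, g) = B / ~ has one element per equivalence class.
|B| = 25, |Coeq(f, g)| = 10.
|B| - |Coeq(f, g)| = 25 - 10 = 15.

15


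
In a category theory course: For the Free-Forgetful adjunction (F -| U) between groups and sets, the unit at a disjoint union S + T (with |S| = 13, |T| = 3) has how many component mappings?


The unit eta_X: X -> U(F(X)) of the Free-Forgetful adjunction
maps each element of X to a generator of F(X). For X = S + T (disjoint
union in Set), |S + T| = |S| + |T|.
Total mappings = 13 + 3 = 16.

16


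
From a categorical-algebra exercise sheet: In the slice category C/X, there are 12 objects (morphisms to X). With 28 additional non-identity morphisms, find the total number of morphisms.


In the slice category C/X, objects are morphisms to X.
Identity morphisms: 12 (one per object of C/X).
Non-identity morphisms: 28.
Total = 12 + 28 = 40

40


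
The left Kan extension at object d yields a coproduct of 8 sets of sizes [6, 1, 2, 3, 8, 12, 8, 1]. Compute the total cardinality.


Pointwise, the left Kan extension (Lan_F H)(d) is the colimit, indexed
by the comma category (F downarrow d), of H composed with the
projection (F downarrow d) -> C. Here that colimit is given
as a coproduct (disjoint union) of sets, so its cardinality is the
sum of the sizes of the summands.
Coproduct of sets with sizes: 6 + 1 + 2 + 3 + 8 + 12 + 8 + 1
= 41

41


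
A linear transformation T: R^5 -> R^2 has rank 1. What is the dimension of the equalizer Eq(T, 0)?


The equalizer of f and the zero map is ker(f).
By the rank-nullity theorem: dim(ker(f)) = dim(domain) - rank(f).
dim(ker(f)) = 5 - 1 = 4

4


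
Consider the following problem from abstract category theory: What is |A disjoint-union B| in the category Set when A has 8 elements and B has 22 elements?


In Set, the coproduct A + B is the disjoint union.
|A + B| = |A| + |B| = 8 + 22 = 30

30


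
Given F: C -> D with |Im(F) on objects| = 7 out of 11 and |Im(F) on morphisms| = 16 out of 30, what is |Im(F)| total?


The image of F consists of distinct objects and distinct morphisms.
|Im(F)| on objects = 7
|Im(F)| on morphisms = 16
Total image cardinality = 7 + 16 = 23

23


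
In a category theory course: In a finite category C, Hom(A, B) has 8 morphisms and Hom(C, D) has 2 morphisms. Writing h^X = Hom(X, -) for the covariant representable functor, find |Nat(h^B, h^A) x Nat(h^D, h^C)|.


By the Yoneda lemma, Nat(h^B, h^A) is isomorphic to Hom(A, B),
so |Nat(h^B, h^A)| = |Hom(A, B)| and |Nat(h^D, h^C)| = |Hom(C, D)|.
|Hom(A, B)| = 8, |Hom(C, D)| = 2.
|Nat(h^B, h^A) x Nat(h^D, h^C)| = 8 * 2 = 16

16


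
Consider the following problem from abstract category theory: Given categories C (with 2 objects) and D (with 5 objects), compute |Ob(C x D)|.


The product category C x D has objects that are pairs (c, d).
Number of pairs = |Ob(C)| * |Ob(D)| = 2 * 5 = 10

10


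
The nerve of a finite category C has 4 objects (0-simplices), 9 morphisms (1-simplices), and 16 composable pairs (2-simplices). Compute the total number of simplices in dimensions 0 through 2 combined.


The 2-skeleton of the nerve N(C) consists of simplices in dimensions 0, 1, 2:
  |N(C)_0| = 4 (objects)
  |N(C)_1| = 9 (morphisms)
  |N(C)_2| = 16 (composable pairs)
Total = 4 + 9 + 16 = 29

29


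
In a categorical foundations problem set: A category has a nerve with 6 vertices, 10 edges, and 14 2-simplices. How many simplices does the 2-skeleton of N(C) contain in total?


The 2-skeleton of the nerve N(C) consists of simplices in dimensions 0, 1, 2:
  |N(C)_0| = 6 (objects)
  |N(C)_1| = 10 (morphisms)
  |N(C)_2| = 14 (composable pairs)
Total = 6 + 10 + 14 = 30

30


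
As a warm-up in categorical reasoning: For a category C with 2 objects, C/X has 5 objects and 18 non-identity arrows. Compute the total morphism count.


In the slice category C/X, objects are morphisms to X.
Identity morphisms: 5 (one per object of C/X).
Non-identity morphisms: 18.
Total = 5 + 18 = 23

23


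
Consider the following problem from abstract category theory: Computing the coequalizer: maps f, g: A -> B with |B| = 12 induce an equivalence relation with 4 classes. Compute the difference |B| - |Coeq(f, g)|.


The coequalizer Coeq(f, g) = B / ~ has one element per equivalence class.
|B| = 12, |Coeq(f, g)| = 4.
|B| - |Coeq(f, g)| = 12 - 4 = 8.

8


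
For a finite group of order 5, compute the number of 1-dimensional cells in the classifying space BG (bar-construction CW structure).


In the bar-construction CW model of BG, the n-cells are indexed by
n-tuples [g_1|...|g_n] of non-identity elements of G (degenerate
simplices with some g_i = e do not contribute cells), so there are
(|G| - 1)^n n-cells.
For dim = 1 with |G| = 5:
cells = (5 - 1)^1 = 4^1 = 4

4


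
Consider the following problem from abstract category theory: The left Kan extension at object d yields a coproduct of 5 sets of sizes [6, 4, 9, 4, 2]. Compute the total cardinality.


Pointwise, the left Kan extension (Lan_F H)(d) is the colimit, indexed
by the comma category (F downarrow d), of H composed with the
projection (F downarrow d) -> C. Here that colimit is given
as a coproduct (disjoint union) of sets, so its cardinality is the
sum of the sizes of the summands.
Coproduct of sets with sizes: 6 + 4 + 9 + 4 + 2
= 25

25


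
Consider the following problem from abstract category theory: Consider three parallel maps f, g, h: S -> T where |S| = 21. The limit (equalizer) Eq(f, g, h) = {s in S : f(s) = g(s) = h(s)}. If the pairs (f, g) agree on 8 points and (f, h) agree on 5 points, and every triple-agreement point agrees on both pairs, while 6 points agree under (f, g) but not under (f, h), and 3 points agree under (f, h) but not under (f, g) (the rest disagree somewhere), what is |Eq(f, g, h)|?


Eq(f, g, h) is the triple-agreement set: points in S where all three
maps take the same value. Using inclusion-exclusion on the pairwise data:
Pair (f, g) agrees on 8 points; pair (f, h) on 5 points.
Points agreeing under (f, g) but not (f, h) = 6; under (f, h) but not (f, g) = 3.
Triple-agreement = agreement-in-(f, g) minus points that agree under (f, g) but not (f, h):
|Eq(f, g, h)| = 8 - 6 = 2
(cross-check via (f, h): 5 - 3 = 2.)

2


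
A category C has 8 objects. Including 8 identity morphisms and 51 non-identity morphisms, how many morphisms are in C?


Each object has an identity morphism, giving 8 identities.
Adding the 51 non-identity morphisms:
Total = 8 + 51 = 59

59


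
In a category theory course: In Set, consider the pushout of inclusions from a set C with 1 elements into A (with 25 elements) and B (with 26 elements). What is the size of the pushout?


The pushout A +_C B identifies the images of C in A and B.
|A +_C B| = |A| + |B| - |C| (for injections).
= 25 + 26 - 1 = 50

50


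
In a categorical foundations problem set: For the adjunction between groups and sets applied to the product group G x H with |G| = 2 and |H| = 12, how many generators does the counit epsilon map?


The counit epsilon_K: F(U(K)) -> K of the Free-Forgetful adjunction
maps |K| generators of F(U(K)) into K. For K = G x H (the product group),
|G x H| = |G| * |H|.
Total generators mapped = 2 * 12 = 24.

24


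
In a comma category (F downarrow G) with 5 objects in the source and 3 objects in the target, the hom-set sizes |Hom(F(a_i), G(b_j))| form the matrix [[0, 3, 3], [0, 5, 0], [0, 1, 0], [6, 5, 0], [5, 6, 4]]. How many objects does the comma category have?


Objects of (F downarrow G) are triples (a, b, h: F(a)->G(b)).
The count equals the sum of all entries in the hom-matrix.
sum(row 0) = 6
sum(row 1) = 5
sum(row 2) = 1
sum(row 3) = 11
sum(row 4) = 15
Grand total = 38

38


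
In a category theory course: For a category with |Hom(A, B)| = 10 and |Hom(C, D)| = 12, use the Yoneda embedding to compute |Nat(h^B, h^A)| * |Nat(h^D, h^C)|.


By the Yoneda lemma, Nat(h^B, h^A) is isomorphic to Hom(A, B),
so |Nat(h^B, h^A)| = |Hom(A, B)| and |Nat(h^D, h^C)| = |Hom(C, D)|.
|Hom(A, B)| = 10, |Hom(C, D)| = 12.
|Nat(h^B, h^A) x Nat(h^D, h^C)| = 10 * 12 = 120

120


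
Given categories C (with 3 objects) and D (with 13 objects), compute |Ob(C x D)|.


The product category C x D has objects that are pairs (c, d).
Number of pairs = |Ob(C)| * |Ob(D)| = 3 * 13 = 39

39


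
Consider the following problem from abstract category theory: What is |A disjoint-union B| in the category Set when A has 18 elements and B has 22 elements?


In Set, the coproduct A + B is the disjoint union.
|A + B| = |A| + |B| = 18 + 22 = 40

40


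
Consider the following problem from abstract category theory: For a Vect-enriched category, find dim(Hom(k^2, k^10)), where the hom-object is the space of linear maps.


In Vect-enriched categories, Hom(k^n, k^m) is the space of m x n matrices.
dim(Hom(k^2, k^10)) = 10 * 2 = 20

20


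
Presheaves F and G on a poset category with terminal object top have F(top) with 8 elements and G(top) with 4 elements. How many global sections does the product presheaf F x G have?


Global sections of a presheaf on a poset with terminal top satisfy
Gamma(H) ~ H(top). Presheaves admit pointwise products, so
(F x G)(top) = F(top) x G(top) (Cartesian product).
|Gamma(F x G)| = |F(top)| * |G(top)| = 8 * 4 = 32.

32


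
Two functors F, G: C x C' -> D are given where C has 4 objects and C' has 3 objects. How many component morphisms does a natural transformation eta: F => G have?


A natural transformation eta: F => G assigns one component morphism per
object of the domain category.
The domain is the product category C x C', so
|Ob(C x C')| = |Ob(C)| * |Ob(C')| = 4 * 3 = 12.
Therefore eta has 12 component morphisms.

12


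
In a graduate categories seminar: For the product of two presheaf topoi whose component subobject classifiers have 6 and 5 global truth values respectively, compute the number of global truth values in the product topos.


In a product of presheaf topoi E_1 x E_2, the subobject classifier
is Omega = Omega_1 x Omega_2 (componentwise), so
|Omega(top)| = |Omega_1(top_1)| * |Omega_2(top_2)|.
= 6 * 5 = 30.

30


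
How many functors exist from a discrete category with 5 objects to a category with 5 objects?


A functor from a discrete category C to D is determined by
where each object maps. Each of the 5 objects of C can map
to any of the 5 objects of D independently.
Number of functors = 5^5 = 3125

3125


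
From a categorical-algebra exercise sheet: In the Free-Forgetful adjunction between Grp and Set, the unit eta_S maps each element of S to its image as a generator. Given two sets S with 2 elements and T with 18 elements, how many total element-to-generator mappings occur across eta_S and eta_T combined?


The unit eta_X: X -> U(F(X)) of the Free-Forgetful adjunction
maps each element of X to a generator of F(X). For X = S + T (disjoint
union in Set), |S + T| = |S| + |T|.
Total mappings = 2 + 18 = 20.

20


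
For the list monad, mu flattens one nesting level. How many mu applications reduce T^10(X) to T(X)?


Each application of mu: T^2 -> T removes one layer of nesting.
Starting at depth 10 (i.e., T^10(X)), we need to reach T(X).
Number of mu applications = 10 - 1 = 9

9


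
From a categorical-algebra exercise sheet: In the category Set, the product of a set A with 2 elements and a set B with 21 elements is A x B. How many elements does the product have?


In Set, the product A x B is the Cartesian product.
By the universal property, |A x B| = |A| * |B|.
|A x B| = 2 * 21 = 42

42


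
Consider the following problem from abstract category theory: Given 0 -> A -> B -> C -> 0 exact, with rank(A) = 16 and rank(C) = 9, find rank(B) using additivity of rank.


For a short exact sequence 0 -> A -> B -> C -> 0,
rank is additive: rank(B) = rank(A) + rank(C).
rank(B) = 16 + 9 = 25

25


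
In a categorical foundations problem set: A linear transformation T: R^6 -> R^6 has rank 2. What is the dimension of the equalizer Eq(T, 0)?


The equalizer of f and the zero map is ker(f).
By the rank-nullity theorem: dim(ker(f)) = dim(domain) - rank(f).
dim(ker(f)) = 6 - 2 = 4

4


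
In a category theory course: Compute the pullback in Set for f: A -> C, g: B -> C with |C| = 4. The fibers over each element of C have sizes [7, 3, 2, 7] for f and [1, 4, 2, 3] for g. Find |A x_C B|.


The pullback A x_C B consists of pairs (a, b) with f(a) = g(b).
For each element c in C, the fiber product has |f^-1(c)| * |g^-1(c)| elements.
Summing over C: 7 * 1 + 3 * 4 + 2 * 2 + 7 * 3
= 7 + 12 + 4 + 21 = 44

44


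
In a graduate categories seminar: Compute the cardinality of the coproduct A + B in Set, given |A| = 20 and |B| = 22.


In Set, the coproduct A + B is the disjoint union.
|A + B| = |A| + |B| = 20 + 22 = 42

42


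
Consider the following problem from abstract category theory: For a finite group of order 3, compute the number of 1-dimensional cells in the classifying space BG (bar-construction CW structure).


In the bar-construction CW model of BG, the n-cells are indexed by
n-tuples [g_1|...|g_n] of non-identity elements of G (degenerate
simplices with some g_i = e do not contribute cells), so there are
(|G| - 1)^n n-cells.
For dim = 1 with |G| = 3:
cells = (3 - 1)^1 = 2^1 = 2

2


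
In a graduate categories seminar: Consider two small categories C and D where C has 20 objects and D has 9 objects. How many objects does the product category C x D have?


The product category C x D has objects that are pairs (c, d).
Number of pairs = |Ob(C)| * |Ob(D)| = 20 * 9 = 180

180


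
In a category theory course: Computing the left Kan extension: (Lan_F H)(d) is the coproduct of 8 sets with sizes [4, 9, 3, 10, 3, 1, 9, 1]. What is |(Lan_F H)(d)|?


Pointwise, the left Kan extension (Lan_F H)(d) is the colimit, indexed
by the comma category (F downarrow d), of H composed with the
projection (F downarrow d) -> C. Here that colimit is given
as a coproduct (disjoint union) of sets, so its cardinality is the
sum of the sizes of the summands.
Coproduct of sets with sizes: 4 + 9 + 3 + 10 + 3 + 1 + 9 + 1
= 40

40


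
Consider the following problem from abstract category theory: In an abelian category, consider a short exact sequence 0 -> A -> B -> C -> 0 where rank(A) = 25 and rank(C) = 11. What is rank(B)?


For a short exact sequence 0 -> A -> B -> C -> 0,
rank is additive: rank(B) = rank(A) + rank(C).
rank(B) = 25 + 11 = 36

36


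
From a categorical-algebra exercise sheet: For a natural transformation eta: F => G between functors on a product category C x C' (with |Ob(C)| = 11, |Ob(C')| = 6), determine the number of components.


A natural transformation eta: F => G assigns one component morphism per
object of the domain category.
The domain is the product category C x C', so
|Ob(C x C')| = |Ob(C)| * |Ob(C')| = 11 * 6 = 66.
Therefore eta has 66 component morphisms.

66


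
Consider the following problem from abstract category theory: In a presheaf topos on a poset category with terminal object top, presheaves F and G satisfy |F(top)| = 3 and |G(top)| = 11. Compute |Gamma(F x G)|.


Global sections of a presheaf on a poset with terminal top satisfy
Gamma(H) ~ H(top). Presheaves admit pointwise products, so
(F x G)(top) = F(top) x G(top) (Cartesian product).
|Gamma(F x G)| = |F(top)| * |G(top)| = 3 * 11 = 33.

33


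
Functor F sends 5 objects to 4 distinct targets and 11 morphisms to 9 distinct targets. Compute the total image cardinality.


The image of F consists of distinct objects and distinct morphisms.
|Im(F)| on objects = 4
|Im(F)| on morphisms = 9
Total image cardinality = 4 + 9 = 13

13


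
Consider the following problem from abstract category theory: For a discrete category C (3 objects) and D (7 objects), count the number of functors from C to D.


A functor from a discrete category C to D is determined by
where each object maps. Each of the 3 objects of C can map
to any of the 7 objects of D independently.
Number of functors = 7^3 = 343

343


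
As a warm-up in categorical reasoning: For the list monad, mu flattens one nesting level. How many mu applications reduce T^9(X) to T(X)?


Each application of mu: T^2 -> T removes one layer of nesting.
Starting at depth 9 (i.e., T^9(X)), we need to reach T(X).
Number of mu applications = 9 - 1 = 8

8


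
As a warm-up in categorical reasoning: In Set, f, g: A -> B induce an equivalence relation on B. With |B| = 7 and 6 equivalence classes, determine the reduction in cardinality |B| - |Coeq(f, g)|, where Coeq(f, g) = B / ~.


The coequalizer Coeq(f, g) = B / ~ has one element per equivalence class.
|B| = 7, |Coeq(f, g)| = 6.
|B| - |Coeq(f, g)| = 7 - 6 = 1.

1


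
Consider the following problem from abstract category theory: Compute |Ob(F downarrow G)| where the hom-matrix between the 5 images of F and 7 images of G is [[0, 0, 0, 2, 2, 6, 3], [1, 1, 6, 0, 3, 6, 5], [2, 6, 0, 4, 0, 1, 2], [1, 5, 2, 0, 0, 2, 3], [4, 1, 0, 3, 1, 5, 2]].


Objects of (F downarrow G) are triples (a, b, h: F(a)->G(b)).
The count equals the sum of all entries in the hom-matrix.
sum(row 0) = 13
sum(row 1) = 22
sum(row 2) = 15
sum(row 3) = 13
sum(row 4) = 16
Grand total = 79

79


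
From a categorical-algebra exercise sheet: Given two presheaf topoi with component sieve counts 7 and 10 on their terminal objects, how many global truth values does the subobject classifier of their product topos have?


In a product of presheaf topoi E_1 x E_2, the subobject classifier
is Omega = Omega_1 x Omega_2 (componentwise), so
|Omega(top)| = |Omega_1(top_1)| * |Omega_2(top_2)|.
= 7 * 10 = 70.

70


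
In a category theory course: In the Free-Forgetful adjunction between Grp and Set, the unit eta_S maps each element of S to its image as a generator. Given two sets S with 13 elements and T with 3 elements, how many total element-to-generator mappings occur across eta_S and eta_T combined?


The unit eta_X: X -> U(F(X)) of the Free-Forgetful adjunction
maps each element of X to a generator of F(X). For X = S + T (disjoint
union in Set), |S + T| = |S| + |T|.
Total mappings = 13 + 3 = 16.

16


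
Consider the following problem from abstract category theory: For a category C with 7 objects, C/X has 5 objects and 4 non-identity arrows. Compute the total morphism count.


In the slice category C/X, objects are morphisms to X.
Identity morphisms: 5 (one per object of C/X).
Non-identity morphisms: 4.
Total = 5 + 4 = 9

9


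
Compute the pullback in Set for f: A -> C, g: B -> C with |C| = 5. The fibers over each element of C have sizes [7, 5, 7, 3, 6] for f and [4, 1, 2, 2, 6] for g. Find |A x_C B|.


The pullback A x_C B consists of pairs (a, b) with f(a) = g(b).
For each element c in C, the fiber product has |f^-1(c)| * |g^-1(c)| elements.
Summing over C: 7 * 4 + 5 * 1 + 7 * 2 + 3 * 2 + 6 * 6
= 28 + 5 + 14 + 6 + 36 = 89

89


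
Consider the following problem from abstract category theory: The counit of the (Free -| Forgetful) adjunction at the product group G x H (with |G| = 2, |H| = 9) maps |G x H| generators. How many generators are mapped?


The counit epsilon_K: F(U(K)) -> K of the Free-Forgetful adjunction
maps |K| generators of F(U(K)) into K. For K = G x H (the product group),
|G x H| = |G| * |H|.
Total generators mapped = 2 * 9 = 18.

18


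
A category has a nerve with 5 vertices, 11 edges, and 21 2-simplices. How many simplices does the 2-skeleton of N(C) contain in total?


The 2-skeleton of the nerve N(C) consists of simplices in dimensions 0, 1, 2:
  |N(C)_0| = 5 (objects)
  |N(C)_1| = 11 (morphisms)
  |N(C)_2| = 21 (composable pairs)
Total = 5 + 11 + 21 = 37

37


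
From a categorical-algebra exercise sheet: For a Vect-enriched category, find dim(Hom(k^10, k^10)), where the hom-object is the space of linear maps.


In Vect-enriched categories, Hom(k^n, k^m) is the space of m x n matrices.
dim(Hom(k^10, k^10)) = 10 * 10 = 100

100


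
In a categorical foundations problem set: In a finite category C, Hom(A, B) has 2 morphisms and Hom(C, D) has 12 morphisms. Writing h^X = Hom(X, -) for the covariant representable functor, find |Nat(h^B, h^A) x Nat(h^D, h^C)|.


By the Yoneda lemma, Nat(h^B, h^A) is isomorphic to Hom(A, B),
so |Nat(h^B, h^A)| = |Hom(A, B)| and |Nat(h^D, h^C)| = |Hom(C, D)|.
|Hom(A, B)| = 2, |Hom(C, D)| = 12.
|Nat(h^B, h^A) x Nat(h^D, h^C)| = 2 * 12 = 24

24


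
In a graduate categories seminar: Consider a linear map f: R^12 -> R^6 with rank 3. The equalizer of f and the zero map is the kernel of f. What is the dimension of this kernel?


The equalizer of f and the zero map is ker(f).
By the rank-nullity theorem: dim(ker(f)) = dim(domain) - rank(f).
dim(ker(f)) = 12 - 3 = 9

9


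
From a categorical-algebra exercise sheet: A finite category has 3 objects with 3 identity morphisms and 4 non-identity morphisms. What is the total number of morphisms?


Each object has an identity morphism, giving 3 identities.
Adding the 4 non-identity morphisms:
Total = 3 + 4 = 7

7


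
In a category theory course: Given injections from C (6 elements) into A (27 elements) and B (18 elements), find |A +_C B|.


The pushout A +_C B identifies the images of C in A and B.
|A +_C B| = |A| + |B| - |C| (for injections).
= 27 + 18 - 6 = 39

39


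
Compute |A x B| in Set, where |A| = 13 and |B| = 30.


In Set, the product A x B is the Cartesian product.
By the universal property, |A x B| = |A| * |B|.
|A x B| = 13 * 30 = 390

390


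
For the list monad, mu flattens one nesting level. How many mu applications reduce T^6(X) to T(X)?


Each application of mu: T^2 -> T removes one layer of nesting.
Starting at depth 6 (i.e., T^6(X)), we need to reach T(X).
Number of mu applications = 6 - 1 = 5

5


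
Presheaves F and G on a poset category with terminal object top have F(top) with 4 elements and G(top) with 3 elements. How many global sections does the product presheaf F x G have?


Global sections of a presheaf on a poset with terminal top satisfy
Gamma(H) ~ H(top). Presheaves admit pointwise products, so
(F x G)(top) = F(top) x G(top) (Cartesian product).
|Gamma(F x G)| = |F(top)| * |G(top)| = 4 * 3 = 12.

12


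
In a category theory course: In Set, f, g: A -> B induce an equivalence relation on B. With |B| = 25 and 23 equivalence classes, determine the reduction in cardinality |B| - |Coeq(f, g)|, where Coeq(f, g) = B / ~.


The coequalizer Coeq(f, g) = B / ~ has one element per equivalence class.
|B| = 25, |Coeq(f, g)| = 23.
|B| - |Coeq(f, g)| = 25 - 23 = 2.

2


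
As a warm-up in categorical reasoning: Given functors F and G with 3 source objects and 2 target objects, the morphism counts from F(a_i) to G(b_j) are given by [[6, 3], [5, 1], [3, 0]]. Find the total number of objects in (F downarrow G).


Objects of (F downarrow G) are triples (a, b, h: F(a)->G(b)).
The count equals the sum of all entries in the hom-matrix.
sum(row 0) = 9
sum(row 1) = 6
sum(row 2) = 3
Grand total = 18

18


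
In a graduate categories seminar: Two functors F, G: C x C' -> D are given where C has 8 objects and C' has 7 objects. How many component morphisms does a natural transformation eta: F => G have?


A natural transformation eta: F => G assigns one component morphism per
object of the domain category.
The domain is the product category C x C', so
|Ob(C x C')| = |Ob(C)| * |Ob(C')| = 8 * 7 = 56.
Therefore eta has 56 component morphisms.

56


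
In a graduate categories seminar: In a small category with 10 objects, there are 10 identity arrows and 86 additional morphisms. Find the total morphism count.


Each object has an identity morphism, giving 10 identities.
Adding the 86 non-identity morphisms:
Total = 10 + 86 = 96

96


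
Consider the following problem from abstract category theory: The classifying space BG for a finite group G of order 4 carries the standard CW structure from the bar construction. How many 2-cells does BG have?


In the bar-construction CW model of BG, the n-cells are indexed by
n-tuples [g_1|...|g_n] of non-identity elements of G (degenerate
simplices with some g_i = e do not contribute cells), so there are
(|G| - 1)^n n-cells.
For dim = 2 with |G| = 4:
cells = (4 - 1)^2 = 3^2 = 9

9


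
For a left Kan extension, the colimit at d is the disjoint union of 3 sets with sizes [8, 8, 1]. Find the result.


Pointwise, the left Kan extension (Lan_F H)(d) is the colimit, indexed
by the comma category (F downarrow d), of H composed with the
projection (F downarrow d) -> C. Here that colimit is given
as a coproduct (disjoint union) of sets, so its cardinality is the
sum of the sizes of the summands.
Coproduct of sets with sizes: 8 + 8 + 1
= 17

17


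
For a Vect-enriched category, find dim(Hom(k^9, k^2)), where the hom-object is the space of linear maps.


In Vect-enriched categories, Hom(k^n, k^m) is the space of m x n matrices.
dim(Hom(k^9, k^2)) = 2 * 9 = 18

18


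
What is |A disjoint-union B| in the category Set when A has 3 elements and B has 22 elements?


In Set, the coproduct A + B is the disjoint union.
|A + B| = |A| + |B| = 3 + 22 = 25

25


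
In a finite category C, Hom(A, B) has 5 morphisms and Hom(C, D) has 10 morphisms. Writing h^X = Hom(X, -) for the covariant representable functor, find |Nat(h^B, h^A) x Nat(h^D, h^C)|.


By the Yoneda lemma, Nat(h^B, h^A) is isomorphic to Hom(A, B),
so |Nat(h^B, h^A)| = |Hom(A, B)| and |Nat(h^D, h^C)| = |Hom(C, D)|.
|Hom(A, B)| = 5, |Hom(C, D)| = 10.
|Nat(h^B, h^A) x Nat(h^D, h^C)| = 5 * 10 = 50

50


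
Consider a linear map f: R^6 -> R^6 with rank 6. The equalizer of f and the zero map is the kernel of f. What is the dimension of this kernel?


The equalizer of f and the zero map is ker(f).
By the rank-nullity theorem: dim(ker(f)) = dim(domain) - rank(f).
dim(ker(f)) = 6 - 6 = 0

0


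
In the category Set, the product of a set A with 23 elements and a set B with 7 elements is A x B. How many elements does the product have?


In Set, the product A x B is the Cartesian product.
By the universal property, |A x B| = |A| * |B|.
|A x B| = 23 * 7 = 161

161


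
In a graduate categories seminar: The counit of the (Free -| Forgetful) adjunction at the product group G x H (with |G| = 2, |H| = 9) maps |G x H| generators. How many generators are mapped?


The counit epsilon_K: F(U(K)) -> K of the Free-Forgetful adjunction
maps |K| generators of F(U(K)) into K. For K = G x H (the product group),
|G x H| = |G| * |H|.
Total generators mapped = 2 * 9 = 18.

18


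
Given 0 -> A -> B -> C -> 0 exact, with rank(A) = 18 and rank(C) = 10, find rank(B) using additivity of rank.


For a short exact sequence 0 -> A -> B -> C -> 0,
rank is additive: rank(B) = rank(A) + rank(C).
rank(B) = 18 + 10 = 28

28


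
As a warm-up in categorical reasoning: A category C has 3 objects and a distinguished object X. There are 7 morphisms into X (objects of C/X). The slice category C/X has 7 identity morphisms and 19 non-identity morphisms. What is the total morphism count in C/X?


In the slice category C/X, objects are morphisms to X.
Identity morphisms: 7 (one per object of C/X).
Non-identity morphisms: 19.
Total = 7 + 19 = 26

26


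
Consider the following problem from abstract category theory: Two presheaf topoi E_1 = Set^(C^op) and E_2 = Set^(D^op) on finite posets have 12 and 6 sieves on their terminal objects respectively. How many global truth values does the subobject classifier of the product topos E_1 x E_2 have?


In a product of presheaf topoi E_1 x E_2, the subobject classifier
is Omega = Omega_1 x Omega_2 (componentwise), so
|Omega(top)| = |Omega_1(top_1)| * |Omega_2(top_2)|.
= 12 * 6 = 72.

72


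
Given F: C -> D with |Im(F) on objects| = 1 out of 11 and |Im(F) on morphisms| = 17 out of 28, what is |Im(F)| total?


The image of F consists of distinct objects and distinct morphisms.
|Im(F)| on objects = 1
|Im(F)| on morphisms = 17
Total image cardinality = 1 + 17 = 18

18


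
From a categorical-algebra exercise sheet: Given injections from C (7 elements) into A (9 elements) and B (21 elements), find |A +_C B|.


The pushout A +_C B identifies the images of C in A and B.
|A +_C B| = |A| + |B| - |C| (for injections).
= 9 + 21 - 7 = 23

23


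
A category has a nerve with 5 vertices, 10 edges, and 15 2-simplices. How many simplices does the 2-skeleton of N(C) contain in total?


The 2-skeleton of the nerve N(C) consists of simplices in dimensions 0, 1, 2:
  |N(C)_0| = 5 (objects)
  |N(C)_1| = 10 (morphisms)
  |N(C)_2| = 15 (composable pairs)
Total = 5 + 10 + 15 = 30

30


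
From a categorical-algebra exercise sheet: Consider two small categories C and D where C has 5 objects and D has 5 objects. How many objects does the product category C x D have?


The product category C x D has objects that are pairs (c, d).
Number of pairs = |Ob(C)| * |Ob(D)| = 5 * 5 = 25

25


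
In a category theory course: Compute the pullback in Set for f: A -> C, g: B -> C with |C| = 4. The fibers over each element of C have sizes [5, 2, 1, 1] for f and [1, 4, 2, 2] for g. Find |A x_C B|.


The pullback A x_C B consists of pairs (a, b) with f(a) = g(b).
For each element c in C, the fiber product has |f^-1(c)| * |g^-1(c)| elements.
Summing over C: 5 * 1 + 2 * 4 + 1 * 2 + 1 * 2
= 5 + 8 + 2 + 2 = 17

17


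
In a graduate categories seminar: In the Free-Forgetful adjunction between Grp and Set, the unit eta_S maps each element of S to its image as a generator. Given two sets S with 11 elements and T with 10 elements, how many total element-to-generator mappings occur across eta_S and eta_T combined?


The unit eta_X: X -> U(F(X)) of the Free-Forgetful adjunction
maps each element of X to a generator of F(X). For X = S + T (disjoint
union in Set), |S + T| = |S| + |T|.
Total mappings = 11 + 10 = 21.

21


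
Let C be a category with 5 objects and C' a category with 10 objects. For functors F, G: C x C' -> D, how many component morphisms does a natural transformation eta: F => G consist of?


A natural transformation eta: F => G assigns one component morphism per
object of the domain category.
The domain is the product category C x C', so
|Ob(C x C')| = |Ob(C)| * |Ob(C')| = 5 * 10 = 50.
Therefore eta has 50 component morphisms.

50


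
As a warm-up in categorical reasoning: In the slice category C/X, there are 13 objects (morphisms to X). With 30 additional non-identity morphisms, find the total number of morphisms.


In the slice category C/X, objects are morphisms to X.
Identity morphisms: 13 (one per object of C/X).
Non-identity morphisms: 30.
Total = 13 + 30 = 43

43


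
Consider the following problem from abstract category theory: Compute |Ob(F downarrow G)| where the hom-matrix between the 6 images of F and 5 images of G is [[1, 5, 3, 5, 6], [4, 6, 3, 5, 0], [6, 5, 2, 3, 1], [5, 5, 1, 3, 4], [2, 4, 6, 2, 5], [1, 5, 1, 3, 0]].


Objects of (F downarrow G) are triples (a, b, h: F(a)->G(b)).
The count equals the sum of all entries in the hom-matrix.
sum(row 0) = 20
sum(row 1) = 18
sum(row 2) = 17
sum(row 3) = 18
sum(row 4) = 19
sum(row 5) = 10
Grand total = 102

102


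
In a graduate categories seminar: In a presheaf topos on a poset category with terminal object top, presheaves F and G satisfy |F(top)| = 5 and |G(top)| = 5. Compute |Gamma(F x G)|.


Global sections of a presheaf on a poset with terminal top satisfy
Gamma(H) ~ H(top). Presheaves admit pointwise products, so
(F x G)(top) = F(top) x G(top) (Cartesian product).
|Gamma(F x G)| = |F(top)| * |G(top)| = 5 * 5 = 25.

25


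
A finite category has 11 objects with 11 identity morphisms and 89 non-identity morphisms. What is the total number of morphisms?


Each object has an identity morphism, giving 11 identities.
Adding the 89 non-identity morphisms:
Total = 11 + 89 = 100

100


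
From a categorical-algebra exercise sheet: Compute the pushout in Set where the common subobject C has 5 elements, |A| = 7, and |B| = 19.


The pushout A +_C B identifies the images of C in A and B.
|A +_C B| = |A| + |B| - |C| (for injections).
= 7 + 19 - 5 = 21

21


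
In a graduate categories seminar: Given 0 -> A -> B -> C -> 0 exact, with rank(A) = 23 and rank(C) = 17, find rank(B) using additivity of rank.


For a short exact sequence 0 -> A -> B -> C -> 0,
rank is additive: rank(B) = rank(A) + rank(C).
rank(B) = 23 + 17 = 40

40


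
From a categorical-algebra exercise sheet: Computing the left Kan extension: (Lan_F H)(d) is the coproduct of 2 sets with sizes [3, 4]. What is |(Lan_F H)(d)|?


Pointwise, the left Kan extension (Lan_F H)(d) is the colimit, indexed
by the comma category (F downarrow d), of H composed with the
projection (F downarrow d) -> C. Here that colimit is given
as a coproduct (disjoint union) of sets, so its cardinality is the
sum of the sizes of the summands.
Coproduct of sets with sizes: 3 + 4
= 7

7


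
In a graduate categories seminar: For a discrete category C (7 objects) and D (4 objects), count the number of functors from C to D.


A functor from a discrete category C to D is determined by
where each object maps. Each of the 7 objects of C can map
to any of the 4 objects of D independently.
Number of functors = 4^7 = 16384

16384


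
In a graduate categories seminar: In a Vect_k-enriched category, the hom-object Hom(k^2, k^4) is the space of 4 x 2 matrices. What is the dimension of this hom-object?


In Vect-enriched categories, Hom(k^n, k^m) is the space of m x n matrices.
dim(Hom(k^2, k^4)) = 4 * 2 = 8

8


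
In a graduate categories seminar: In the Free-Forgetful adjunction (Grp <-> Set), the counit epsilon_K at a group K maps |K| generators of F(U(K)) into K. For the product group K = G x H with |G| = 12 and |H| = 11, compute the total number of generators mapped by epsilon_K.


The counit epsilon_K: F(U(K)) -> K of the Free-Forgetful adjunction
maps |K| generators of F(U(K)) into K. For K = G x H (the product group),
|G x H| = |G| * |H|.
Total generators mapped = 12 * 11 = 132.

132


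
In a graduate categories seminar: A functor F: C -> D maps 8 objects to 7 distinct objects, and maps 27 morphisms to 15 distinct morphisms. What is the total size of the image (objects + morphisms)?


The image of F consists of distinct objects and distinct morphisms.
|Im(F)| on objects = 7
|Im(F)| on morphisms = 15
Total image cardinality = 7 + 15 = 22

22


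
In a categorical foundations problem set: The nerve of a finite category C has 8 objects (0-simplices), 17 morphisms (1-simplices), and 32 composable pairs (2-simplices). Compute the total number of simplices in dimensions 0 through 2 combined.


The 2-skeleton of the nerve N(C) consists of simplices in dimensions 0, 1, 2:
  |N(C)_0| = 8 (objects)
  |N(C)_1| = 17 (morphisms)
  |N(C)_2| = 32 (composable pairs)
Total = 8 + 17 + 32 = 57

57


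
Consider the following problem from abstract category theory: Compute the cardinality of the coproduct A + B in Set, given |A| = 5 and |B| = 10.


In Set, the coproduct A + B is the disjoint union.
|A + B| = |A| + |B| = 5 + 10 = 15

15


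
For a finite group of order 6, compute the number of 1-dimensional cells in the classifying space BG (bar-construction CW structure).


In the bar-construction CW model of BG, the n-cells are indexed by
n-tuples [g_1|...|g_n] of non-identity elements of G (degenerate
simplices with some g_i = e do not contribute cells), so there are
(|G| - 1)^n n-cells.
For dim = 1 with |G| = 6:
cells = (6 - 1)^1 = 5^1 = 5

5


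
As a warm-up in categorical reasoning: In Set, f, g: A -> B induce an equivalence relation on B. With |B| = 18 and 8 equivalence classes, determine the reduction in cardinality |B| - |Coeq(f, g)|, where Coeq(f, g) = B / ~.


The coequalizer Coeq(f, g) = B / ~ has one element per equivalence class.
|B| = 18, |Coeq(f, g)| = 8.
|B| - |Coeq(f, g)| = 18 - 8 = 10.

10


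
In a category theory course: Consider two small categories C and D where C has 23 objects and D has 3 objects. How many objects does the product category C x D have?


The product category C x D has objects that are pairs (c, d).
Number of pairs = |Ob(C)| * |Ob(D)| = 23 * 3 = 69

69


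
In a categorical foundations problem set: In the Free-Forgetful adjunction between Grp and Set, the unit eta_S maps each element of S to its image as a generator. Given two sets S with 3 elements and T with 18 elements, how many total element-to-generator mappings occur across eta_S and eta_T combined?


The unit eta_X: X -> U(F(X)) of the Free-Forgetful adjunction
maps each element of X to a generator of F(X). For X = S + T (disjoint
union in Set), |S + T| = |S| + |T|.
Total mappings = 3 + 18 = 21.

21


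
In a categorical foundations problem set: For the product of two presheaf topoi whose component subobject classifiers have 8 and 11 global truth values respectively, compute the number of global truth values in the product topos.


In a product of presheaf topoi E_1 x E_2, the subobject classifier
is Omega = Omega_1 x Omega_2 (componentwise), so
|Omega(top)| = |Omega_1(top_1)| * |Omega_2(top_2)|.
= 8 * 11 = 88.

88


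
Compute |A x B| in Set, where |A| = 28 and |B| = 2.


In Set, the product A x B is the Cartesian product.
By the universal property, |A x B| = |A| * |B|.
|A x B| = 28 * 2 = 56

56


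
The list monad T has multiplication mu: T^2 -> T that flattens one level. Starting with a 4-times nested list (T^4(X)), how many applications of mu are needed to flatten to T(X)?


Each application of mu: T^2 -> T removes one layer of nesting.
Starting at depth 4 (i.e., T^4(X)), we need to reach T(X).
Number of mu applications = 4 - 1 = 3

3


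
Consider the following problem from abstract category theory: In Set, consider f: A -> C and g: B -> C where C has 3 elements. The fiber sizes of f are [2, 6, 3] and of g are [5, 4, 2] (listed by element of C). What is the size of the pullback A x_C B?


The pullback A x_C B consists of pairs (a, b) with f(a) = g(b).
For each element c in C, the fiber product has |f^-1(c)| * |g^-1(c)| elements.
Summing over C: 2 * 5 + 6 * 4 + 3 * 2
= 10 + 24 + 6 = 40

40


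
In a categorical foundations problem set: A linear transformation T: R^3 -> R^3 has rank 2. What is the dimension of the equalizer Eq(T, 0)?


The equalizer of f and the zero map is ker(f).
By the rank-nullity theorem: dim(ker(f)) = dim(domain) - rank(f).
dim(ker(f)) = 3 - 2 = 1

1


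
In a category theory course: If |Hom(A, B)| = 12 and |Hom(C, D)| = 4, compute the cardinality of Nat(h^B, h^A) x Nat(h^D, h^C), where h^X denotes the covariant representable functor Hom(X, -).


By the Yoneda lemma, Nat(h^B, h^A) is isomorphic to Hom(A, B),
so |Nat(h^B, h^A)| = |Hom(A, B)| and |Nat(h^D, h^C)| = |Hom(C, D)|.
|Hom(A, B)| = 12, |Hom(C, D)| = 4.
|Nat(h^B, h^A) x Nat(h^D, h^C)| = 12 * 4 = 48

48


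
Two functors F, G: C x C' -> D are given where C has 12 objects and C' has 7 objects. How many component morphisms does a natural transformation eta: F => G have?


A natural transformation eta: F => G assigns one component morphism per
object of the domain category.
The domain is the product category C x C', so
|Ob(C x C')| = |Ob(C)| * |Ob(C')| = 12 * 7 = 84.
Therefore eta has 84 component morphisms.

84


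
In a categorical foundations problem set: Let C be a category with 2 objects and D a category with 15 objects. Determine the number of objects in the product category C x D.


The product category C x D has objects that are pairs (c, d).
Number of pairs = |Ob(C)| * |Ob(D)| = 2 * 15 = 30

30


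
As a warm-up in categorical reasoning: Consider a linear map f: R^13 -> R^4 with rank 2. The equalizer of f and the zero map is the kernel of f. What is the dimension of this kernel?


The equalizer of f and the zero map is ker(f).
By the rank-nullity theorem: dim(ker(f)) = dim(domain) - rank(f).
dim(ker(f)) = 13 - 2 = 11

11
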